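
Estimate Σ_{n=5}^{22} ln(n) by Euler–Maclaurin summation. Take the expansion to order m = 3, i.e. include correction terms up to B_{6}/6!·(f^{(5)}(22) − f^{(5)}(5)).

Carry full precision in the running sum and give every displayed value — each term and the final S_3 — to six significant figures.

∫_5^22 ln(x) dx evaluates to 42.9557.
Endpoint term: (f(5) + f(22))/2 = (1.60944 + 3.09104)/2 = 2.35024.
Integral + boundary = 45.3060.
k=1: B_{2}/(2)! × [f^{(1)}(22) − f^{(1)}(5)] = 1/12 × (0.0454545 − 0.200000) = -0.0128788.
Partial sum through k=1: 45.2931.
k=2: B_{4}/(4)! × [f^{(3)}(22) − f^{(3)}(5)] = −1/720 × (0.000187829 − 0.0160000) = 2.19613e-05.
Partial sum through k=2: 45.2931.
k=3: B_{6}/(6)! × [f^{(5)}(22) − f^{(5)}(5)] = 1/30240 × (4.65691e-06 − 0.00768000) = -2.53814e-07.

S_3 ≈ 45.2931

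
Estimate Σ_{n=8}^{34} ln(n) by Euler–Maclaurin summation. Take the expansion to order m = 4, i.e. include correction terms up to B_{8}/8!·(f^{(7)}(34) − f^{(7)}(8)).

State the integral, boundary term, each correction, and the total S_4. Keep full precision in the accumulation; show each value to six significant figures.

Integral: ∫_8^34 ln(x) dx = 77.2607.
Boundary: ½(f(8) + f(34)) = ½(2.07944 + 3.52636) = 2.80290.
Integral + boundary = 80.0636.
Order-1 term: 1/12 · (0.0294118 − 0.125000) = -0.00796569.
After k=1: 80.0557.
Order-2 term: −1/720 · (5.08854e-05 − 0.00390625) = 5.35467e-06.
After k=2: 80.0557.
Order-3 term: 1/30240 · (5.28222e-07 − 0.000732422) = -2.42028e-08.
After k=3: 80.0557.
Order-4 term: −1/1209600 · (1.37082e-08 − 0.000343323) = 2.83820e-10.

S_4 ≈ 80.0557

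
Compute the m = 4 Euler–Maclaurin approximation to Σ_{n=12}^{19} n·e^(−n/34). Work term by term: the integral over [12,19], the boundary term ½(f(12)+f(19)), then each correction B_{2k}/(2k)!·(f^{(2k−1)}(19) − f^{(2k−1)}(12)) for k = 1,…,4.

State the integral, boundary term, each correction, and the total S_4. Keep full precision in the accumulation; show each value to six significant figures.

∫_12^19 x·e^(−x/34) dx evaluates to 68.3650.
Boundary: ½(f(12) + f(19)) = ½(8.43142 + 10.8657) = 9.64859.
Running total after boundary: 78.0135.
Correction k=1: B_{2}/2! · (f^{(1)}(19) − f^{(1)}(12)) = 1/12 · (0.252301 − 0.454636) = -0.0168612.
Running total after k=1: 77.9967.
Correction k=2: B_{4}/4! · (f^{(3)}(19) − f^{(3)}(12)) = −1/720 · (0.00120767 − 0.00160889) = 5.57248e-07.
Running total after k=2: 77.9967.
Correction k=3: B_{6}/6! · (f^{(5)}(19) − f^{(5)}(12)) = 1/30240 · (1.90059e-06 − 2.44333e-06) = -1.79478e-11.
Running total after k=3: 77.9967.
Correction k=4: B_{8}/8! · (f^{(7)}(19) − f^{(7)}(12)) = −1/1209600 · (2.38450e-09 − 3.02326e-09) = 5.28074e-16.

S_4 ≈ 77.9967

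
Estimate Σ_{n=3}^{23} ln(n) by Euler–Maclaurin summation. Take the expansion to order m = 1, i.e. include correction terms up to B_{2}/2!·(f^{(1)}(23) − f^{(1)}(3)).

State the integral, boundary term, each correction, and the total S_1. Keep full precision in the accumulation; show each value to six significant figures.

∫_3^23 ln(x) dx evaluates to 48.8205.
Endpoint term: (f(3) + f(23))/2 = (1.09861 + 3.13549)/2 = 2.11705.
Running total after boundary: 50.9376.
k=1: B_{2}/(2)! × [f^{(1)}(23) − f^{(1)}(3)] = 1/12 × (0.0434783 − 0.333333) = -0.0241546.

S_1 ≈ 50.9134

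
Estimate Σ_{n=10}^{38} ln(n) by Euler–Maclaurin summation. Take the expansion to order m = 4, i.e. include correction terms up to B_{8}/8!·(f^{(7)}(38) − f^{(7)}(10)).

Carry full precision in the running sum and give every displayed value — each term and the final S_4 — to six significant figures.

Integral: ∫_10^38 ln(x) dx = 87.2024.
½[f(10) + f(38)] = ½[2.30259 + 3.63759] = 2.97009.
Running total after boundary: 90.1725.
k=1: B_{2}/(2)! × [f^{(1)}(38) − f^{(1)}(10)] = 1/12 × (0.0263158 − 0.100000) = -0.00614035.
After k=1: 90.1664.
k=2: B_{4}/(4)! × [f^{(3)}(38) − f^{(3)}(10)] = −1/720 × (3.64485e-05 − 0.00200000) = 2.72715e-06.
After k=2: 90.1664.
k=3: B_{6}/(6)! × [f^{(5)}(38) − f^{(5)}(10)] = 1/30240 × (3.02896e-07 − 0.000240000) = -7.92649e-09.
After k=3: 90.1664.
k=4: B_{8}/(8)! × [f^{(7)}(38) − f^{(7)}(10)] = −1/1209600 × (6.29285e-09 − 7.20000e-05) = 5.95186e-11.

S_4 ≈ 90.1664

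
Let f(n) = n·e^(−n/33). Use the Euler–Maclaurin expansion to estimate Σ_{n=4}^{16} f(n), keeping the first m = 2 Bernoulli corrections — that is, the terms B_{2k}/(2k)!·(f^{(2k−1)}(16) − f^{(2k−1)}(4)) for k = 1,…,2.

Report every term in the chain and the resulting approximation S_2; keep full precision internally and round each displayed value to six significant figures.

The integral term ∫_4^16 x·e^(−x/33) dx = 85.8848.
½[f(4) + f(16)] = ½[3.54338 + 9.85265] = 6.69802.
Running total after boundary: 92.5828.
Correction k=1: B_{2}/2! · (f^{(1)}(16) − f^{(1)}(4)) = 1/12 · (0.317225 − 0.778471) = -0.0384371.
After k=1: 92.5444.
Correction k=2: B_{4}/4! · (f^{(3)}(16) − f^{(3)}(4)) = −1/720 · (0.00142223 − 0.00234175) = 1.27711e-06.

S_2 ≈ 92.5444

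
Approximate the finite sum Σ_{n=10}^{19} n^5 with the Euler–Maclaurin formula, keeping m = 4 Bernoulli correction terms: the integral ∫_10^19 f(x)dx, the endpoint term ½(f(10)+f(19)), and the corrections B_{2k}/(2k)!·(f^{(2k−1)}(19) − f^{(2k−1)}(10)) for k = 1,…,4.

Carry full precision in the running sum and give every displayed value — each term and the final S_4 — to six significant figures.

S_4 ≈ 9.01248e+06

∫_10^19 x^5 dx evaluates to 7.67431e+06.
Boundary: ½(f(10) + f(19)) = ½(100000 + 2.47610e+06) = 1.28805e+06.
Running total after boundary: 8.96236e+06.
Correction k=1: B_{2}/2! · (f^{(1)}(19) − f^{(1)}(10)) = 1/12 · (651605 − 50000.0) = 50133.8.
Running total after k=1: 9.01250e+06.
Correction k=2: B_{4}/4! · (f^{(3)}(19) − f^{(3)}(10)) = −1/720 · (21660.0 − 6000.00) = -21.7500.
Running total after k=2: 9.01248e+06.
Correction k=3: B_{6}/6! · (f^{(5)}(19) − f^{(5)}(10)) = 1/30240 · (120.000 − 120.000) = 0.00000.
Running total after k=3: 9.01248e+06.
Correction k=4: B_{8}/8! · (f^{(7)}(19) − f^{(7)}(10)) = −1/1209600 · (0.00000 − 0.00000) = 0.00000.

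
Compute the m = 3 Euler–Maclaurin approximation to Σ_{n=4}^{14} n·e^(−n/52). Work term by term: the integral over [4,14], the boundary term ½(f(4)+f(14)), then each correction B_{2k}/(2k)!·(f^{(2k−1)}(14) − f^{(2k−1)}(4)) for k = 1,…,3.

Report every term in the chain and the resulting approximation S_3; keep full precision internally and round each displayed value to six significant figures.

S_3 ≈ 81.6391

∫_4^14 x·e^(−x/52) dx evaluates to 74.4641.
Boundary: ½(f(4) + f(14)) = ½(3.70384 + 10.6955) = 7.19969.
So far: 81.6638.
k=1: B_{2}/(2)! × [f^{(1)}(14) − f^{(1)}(4)] = 1/12 × (0.558284 − 0.854733) = -0.0247041.
Running total after k=1: 81.6391.
k=2: B_{4}/(4)! × [f^{(3)}(14) − f^{(3)}(4)] = −1/720 × (0.000771530 − 0.00100098) = 3.18683e-07.
Running total after k=2: 81.6391.
k=3: B_{6}/(6)! × [f^{(5)}(14) − f^{(5)}(4)] = 1/30240 × (4.94303e-07 − 6.23471e-07) = -4.27143e-12.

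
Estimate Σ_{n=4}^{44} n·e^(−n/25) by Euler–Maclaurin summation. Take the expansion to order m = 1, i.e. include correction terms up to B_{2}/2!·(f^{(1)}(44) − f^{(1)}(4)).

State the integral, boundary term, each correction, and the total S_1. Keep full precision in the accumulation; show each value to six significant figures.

S_1 ≈ 326.446

The integral term ∫_4^44 x·e^(−x/25) dx = 321.027.
Endpoint term: (f(4) + f(44))/2 = (3.40858 + 7.56997)/2 = 5.48927.
Integral + boundary = 326.516.
Order-1 term: 1/12 · (-0.130754 − 0.715801) = -0.0705462.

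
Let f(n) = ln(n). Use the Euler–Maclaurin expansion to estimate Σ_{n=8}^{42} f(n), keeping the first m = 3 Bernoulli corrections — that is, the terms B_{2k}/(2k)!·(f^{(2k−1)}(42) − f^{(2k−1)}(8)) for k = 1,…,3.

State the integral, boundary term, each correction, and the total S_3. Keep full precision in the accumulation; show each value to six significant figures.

∫_8^42 ln(x) dx evaluates to 106.347.
Endpoint term: (f(8) + f(42))/2 = (2.07944 + 3.73767)/2 = 2.90856.
Integral + boundary = 109.255.
k=1: B_{2}/(2)! × [f^{(1)}(42) − f^{(1)}(8)] = 1/12 × (0.0238095 − 0.125000) = -0.00843254.
Partial sum through k=1: 109.247.
k=2: B_{4}/(4)! × [f^{(3)}(42) − f^{(3)}(8)] = −1/720 × (2.69949e-05 − 0.00390625) = 5.38785e-06.
Partial sum through k=2: 109.247.
k=3: B_{6}/(6)! × [f^{(5)}(42) − f^{(5)}(8)] = 1/30240 × (1.83639e-07 − 0.000732422) = -2.42142e-08.

S_3 ≈ 109.247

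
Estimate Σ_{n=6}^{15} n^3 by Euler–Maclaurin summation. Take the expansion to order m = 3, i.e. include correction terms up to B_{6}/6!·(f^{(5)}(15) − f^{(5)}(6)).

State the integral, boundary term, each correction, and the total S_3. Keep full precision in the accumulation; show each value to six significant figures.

S_3 ≈ 14175.0

The integral term ∫_6^15 x^3 dx = 12332.2.
½[f(6) + f(15)] = ½[216.000 + 3375.00] = 1795.50.
So far: 14127.8.
Order-1 term: 1/12 · (675.000 − 108.000) = 47.2500.
Running total after k=1: 14175.0.
Order-2 term: −1/720 · (6.00000 − 6.00000) = 0.00000.
Running total after k=2: 14175.0.
Order-3 term: 1/30240 · (0.00000 − 0.00000) = 0.00000.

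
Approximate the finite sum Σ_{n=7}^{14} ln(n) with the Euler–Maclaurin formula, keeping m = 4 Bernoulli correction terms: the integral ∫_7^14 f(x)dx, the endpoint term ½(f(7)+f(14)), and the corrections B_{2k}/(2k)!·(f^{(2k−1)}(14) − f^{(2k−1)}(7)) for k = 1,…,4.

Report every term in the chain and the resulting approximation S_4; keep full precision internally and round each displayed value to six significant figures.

Integral: ∫_7^14 ln(x) dx = 16.3254.
Endpoint term: (f(7) + f(14))/2 = (1.94591 + 2.63906)/2 = 2.29248.
Running total after boundary: 18.6179.
k=1: B_{2}/(2)! × [f^{(1)}(14) − f^{(1)}(7)] = 1/12 × (0.0714286 − 0.142857) = -0.00595238.
After k=1: 18.6120.
k=2: B_{4}/(4)! × [f^{(3)}(14) − f^{(3)}(7)] = −1/720 × (0.000728863 − 0.00583090) = 7.08617e-06.
After k=2: 18.6120.
k=3: B_{6}/(6)! × [f^{(5)}(14) − f^{(5)}(7)] = 1/30240 × (4.46243e-05 − 0.00142798) = -4.57458e-08.
After k=3: 18.6120.
k=4: B_{8}/(8)! × [f^{(7)}(14) − f^{(7)}(7)] = −1/1209600 × (6.83024e-06 − 0.000874271) = 7.17130e-10.

S_4 ≈ 18.6120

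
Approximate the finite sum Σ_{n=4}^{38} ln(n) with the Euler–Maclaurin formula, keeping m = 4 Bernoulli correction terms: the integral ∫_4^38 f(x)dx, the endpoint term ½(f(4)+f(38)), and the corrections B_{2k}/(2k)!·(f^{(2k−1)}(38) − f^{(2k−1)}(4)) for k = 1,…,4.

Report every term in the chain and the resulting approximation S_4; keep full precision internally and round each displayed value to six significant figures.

∫_4^38 ln(x) dx evaluates to 98.6831.
Boundary: ½(f(4) + f(38)) = ½(1.38629 + 3.63759) = 2.51194.
Running total after boundary: 101.195.
k=1: B_{2}/(2)! × [f^{(1)}(38) − f^{(1)}(4)] = 1/12 × (0.0263158 − 0.250000) = -0.0186404.
Partial sum through k=1: 101.176.
k=2: B_{4}/(4)! × [f^{(3)}(38) − f^{(3)}(4)] = −1/720 × (3.64485e-05 − 0.0312500) = 4.33522e-05.
Partial sum through k=2: 101.176.
k=3: B_{6}/(6)! × [f^{(5)}(38) − f^{(5)}(4)] = 1/30240 × (3.02896e-07 − 0.0234375) = -7.75040e-07.
Partial sum through k=3: 101.176.
k=4: B_{8}/(8)! × [f^{(7)}(38) − f^{(7)}(4)] = −1/1209600 × (6.29285e-09 − 0.0439453) = 3.63304e-08.

S_4 ≈ 101.176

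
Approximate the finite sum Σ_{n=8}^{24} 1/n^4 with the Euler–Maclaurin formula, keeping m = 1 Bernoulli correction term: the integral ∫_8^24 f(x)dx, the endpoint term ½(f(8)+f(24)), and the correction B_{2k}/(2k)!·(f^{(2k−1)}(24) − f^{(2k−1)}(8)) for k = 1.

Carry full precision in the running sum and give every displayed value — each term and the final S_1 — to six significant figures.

S_1 ≈ 0.000760637

The integral term ∫_8^24 1/x^4 dx = 0.000626929.
½[f(8) + f(24)] = ½[0.000244141 + 3.01408e-06] = 0.000123577.
Integral + boundary = 0.000750506.
Order-1 term: 1/12 · (-5.02347e-07 − (-0.000122070)) = 1.01307e-05.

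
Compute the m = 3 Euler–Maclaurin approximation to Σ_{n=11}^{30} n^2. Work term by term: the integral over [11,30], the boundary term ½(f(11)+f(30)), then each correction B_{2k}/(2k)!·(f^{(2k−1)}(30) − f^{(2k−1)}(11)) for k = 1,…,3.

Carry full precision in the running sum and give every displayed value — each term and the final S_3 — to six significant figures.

The integral term ∫_11^30 x^2 dx = 8556.33.
Endpoint term: (f(11) + f(30))/2 = (121.000 + 900.000)/2 = 510.500.
So far: 9066.83.
Correction k=1: B_{2}/2! · (f^{(1)}(30) − f^{(1)}(11)) = 1/12 · (60.0000 − 22.0000) = 3.16667.
Running total after k=1: 9070.00.
Correction k=2: B_{4}/4! · (f^{(3)}(30) − f^{(3)}(11)) = −1/720 · (0.00000 − 0.00000) = 0.00000.
Running total after k=2: 9070.00.
Correction k=3: B_{6}/6! · (f^{(5)}(30) − f^{(5)}(11)) = 1/30240 · (0.00000 − 0.00000) = 0.00000.

S_3 ≈ 9070.00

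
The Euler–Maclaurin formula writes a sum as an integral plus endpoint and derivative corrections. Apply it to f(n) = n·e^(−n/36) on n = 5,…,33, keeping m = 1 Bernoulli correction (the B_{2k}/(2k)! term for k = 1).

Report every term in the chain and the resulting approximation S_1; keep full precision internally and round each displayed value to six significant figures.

S_1 ≈ 300.086

∫_5^33 x·e^(−x/36) dx evaluates to 291.373.
Endpoint term: (f(5) + f(33))/2 = (4.35162 + 13.1950)/2 = 8.77333.
Running total after boundary: 300.146.
Order-1 term: 1/12 · (0.0333208 − 0.749446) = -0.0596771.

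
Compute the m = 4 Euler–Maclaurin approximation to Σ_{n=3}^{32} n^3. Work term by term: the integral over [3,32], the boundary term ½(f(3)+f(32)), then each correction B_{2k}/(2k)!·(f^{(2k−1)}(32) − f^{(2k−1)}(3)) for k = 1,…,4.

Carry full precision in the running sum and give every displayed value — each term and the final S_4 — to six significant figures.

Integral: ∫_3^32 x^3 dx = 262124.
½[f(3) + f(32)] = ½[27.0000 + 32768.0] = 16397.5.
So far: 278521.
k=1: B_{2}/(2)! × [f^{(1)}(32) − f^{(1)}(3)] = 1/12 × (3072.00 − 27.0000) = 253.750.
Running total after k=1: 278775.
k=2: B_{4}/(4)! × [f^{(3)}(32) − f^{(3)}(3)] = −1/720 × (6.00000 − 6.00000) = 0.00000.
Running total after k=2: 278775.
k=3: B_{6}/(6)! × [f^{(5)}(32) − f^{(5)}(3)] = 1/30240 × (0.00000 − 0.00000) = 0.00000.
Running total after k=3: 278775.
k=4: B_{8}/(8)! × [f^{(7)}(32) − f^{(7)}(3)] = −1/1209600 × (0.00000 − 0.00000) = 0.00000.

S_4 ≈ 278775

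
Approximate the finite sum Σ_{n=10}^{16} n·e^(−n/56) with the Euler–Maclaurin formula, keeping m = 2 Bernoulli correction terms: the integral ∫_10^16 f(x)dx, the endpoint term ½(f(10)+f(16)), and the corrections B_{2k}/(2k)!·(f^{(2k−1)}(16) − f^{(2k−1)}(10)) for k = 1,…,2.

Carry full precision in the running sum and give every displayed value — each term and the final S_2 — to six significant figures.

S_2 ≈ 71.7972

∫_10^16 x·e^(−x/56) dx evaluates to 61.6156.
Boundary: ½(f(10) + f(16)) = ½(8.36464 + 12.0236) = 10.1941.
Integral + boundary = 71.8098.
k=1: B_{2}/(2)! × [f^{(1)}(16) − f^{(1)}(10)] = 1/12 × (0.536769 − 0.687096) = -0.0125272.
Running total after k=1: 71.7972.
k=2: B_{4}/(4)! × [f^{(3)}(16) − f^{(3)}(10)] = −1/720 × (0.000650422 − 0.000752559) = 1.41856e-07.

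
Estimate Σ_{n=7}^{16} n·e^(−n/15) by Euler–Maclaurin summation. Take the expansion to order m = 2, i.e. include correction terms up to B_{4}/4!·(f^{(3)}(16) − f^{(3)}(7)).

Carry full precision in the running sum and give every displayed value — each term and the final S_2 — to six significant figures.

S_2 ≈ 51.8262

∫_7^16 x·e^(−x/15) dx evaluates to 46.9079.
½[f(7) + f(16)] = ½[4.38962 + 5.50646] = 4.94804.
Running total after boundary: 51.8559.
Correction k=1: B_{2}/2! · (f^{(1)}(16) − f^{(1)}(7)) = 1/12 · (-0.0229436 − 0.334448) = -0.0297826.
Partial sum through k=1: 51.8261.
Correction k=2: B_{4}/4! · (f^{(3)}(16) − f^{(3)}(7)) = −1/720 · (0.00295717 − 0.00706056) = 5.69915e-06.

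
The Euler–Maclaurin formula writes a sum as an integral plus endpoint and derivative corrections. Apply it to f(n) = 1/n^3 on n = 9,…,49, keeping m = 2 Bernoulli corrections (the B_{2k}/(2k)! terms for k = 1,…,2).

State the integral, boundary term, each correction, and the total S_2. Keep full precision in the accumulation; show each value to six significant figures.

Integral: ∫_9^49 1/x^3 dx = 0.00596459.
Endpoint term: (f(9) + f(49))/2 = (0.00137174 + 8.49986e-06)/2 = 0.000690121.
So far: 0.00665471.
Order-1 term: 1/12 · (-5.20400e-07 − (-0.000457247)) = 3.80606e-05.
Running total after k=1: 0.00669277.
Order-2 term: −1/720 · (-4.33486e-09 − (-0.000112901)) = -1.56800e-07.

S_2 ≈ 0.00669262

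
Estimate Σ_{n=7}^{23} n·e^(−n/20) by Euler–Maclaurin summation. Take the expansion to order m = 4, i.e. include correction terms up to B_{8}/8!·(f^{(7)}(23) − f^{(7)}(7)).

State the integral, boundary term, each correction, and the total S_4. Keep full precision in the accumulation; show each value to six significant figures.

The integral term ∫_7^23 x·e^(−x/20) dx = 108.224.
Endpoint term: (f(7) + f(23))/2 = (4.93282 + 7.28265)/2 = 6.10773.
Running total after boundary: 114.332.
Correction k=1: B_{2}/2! · (f^{(1)}(23) − f^{(1)}(7)) = 1/12 · (-0.0474955 − 0.458047) = -0.0421286.
Partial sum through k=1: 114.290.
Correction k=2: B_{4}/4! · (f^{(3)}(23) − f^{(3)}(7)) = −1/720 · (0.00146445 − 0.00466856) = 4.45016e-06.
Partial sum through k=2: 114.290.
Correction k=3: B_{6}/6! · (f^{(5)}(23) − f^{(5)}(7)) = 1/30240 · (7.61907e-06 − 2.04800e-05) = -4.25295e-10.
Partial sum through k=3: 114.290.
Correction k=4: B_{8}/8! · (f^{(7)}(23) − f^{(7)}(7)) = −1/1209600 · (2.89426e-08 − 7.32215e-08) = 3.66062e-14.

S_4 ≈ 114.290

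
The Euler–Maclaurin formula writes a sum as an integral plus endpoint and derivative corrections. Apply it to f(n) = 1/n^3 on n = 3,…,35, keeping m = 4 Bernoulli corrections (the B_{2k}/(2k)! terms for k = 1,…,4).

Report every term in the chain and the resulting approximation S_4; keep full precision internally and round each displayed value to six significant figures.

S_4 ≈ 0.0766597

Integral: ∫_3^35 1/x^3 dx = 0.0551474.
Endpoint term: (f(3) + f(35))/2 = (0.0370370 + 2.33236e-05)/2 = 0.0185302.
So far: 0.0736776.
Correction k=1: B_{2}/2! · (f^{(1)}(35) − f^{(1)}(3)) = 1/12 · (-1.99917e-06 − (-0.0370370)) = 0.00308625.
After k=1: 0.0767638.
Correction k=2: B_{4}/4! · (f^{(3)}(35) − f^{(3)}(3)) = −1/720 · (-3.26395e-08 − (-0.0823045)) = -0.000114312.
After k=2: 0.0766495.
Correction k=3: B_{6}/6! · (f^{(5)}(35) − f^{(5)}(3)) = 1/30240 · (-1.11907e-09 − (-0.384088)) = 1.27013e-05.
After k=3: 0.0766622.
Correction k=4: B_{8}/8! · (f^{(7)}(35) − f^{(7)}(3)) = −1/1209600 · (-6.57737e-11 − (-3.07270)) = -2.54026e-06.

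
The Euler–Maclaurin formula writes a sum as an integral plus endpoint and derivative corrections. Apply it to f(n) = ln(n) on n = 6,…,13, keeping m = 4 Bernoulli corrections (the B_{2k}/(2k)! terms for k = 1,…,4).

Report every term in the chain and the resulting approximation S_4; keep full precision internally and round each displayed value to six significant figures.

S_4 ≈ 17.7647

The integral term ∫_6^13 ln(x) dx = 15.5938.
½[f(6) + f(13)] = ½[1.79176 + 2.56495] = 2.17835.
So far: 17.7721.
Correction k=1: B_{2}/2! · (f^{(1)}(13) − f^{(1)}(6)) = 1/12 · (0.0769231 − 0.166667) = -0.00747863.
Partial sum through k=1: 17.7647.
Correction k=2: B_{4}/4! · (f^{(3)}(13) − f^{(3)}(6)) = −1/720 · (0.000910332 − 0.00925926) = 1.15957e-05.
Partial sum through k=2: 17.7647.
Correction k=3: B_{6}/6! · (f^{(5)}(13) − f^{(5)}(6)) = 1/30240 · (6.46390e-05 − 0.00308642) = -9.99266e-08.
Partial sum through k=3: 17.7647.
Correction k=4: B_{8}/8! · (f^{(7)}(13) − f^{(7)}(6)) = −1/1209600 · (1.14744e-05 − 0.00257202) = 2.11685e-09.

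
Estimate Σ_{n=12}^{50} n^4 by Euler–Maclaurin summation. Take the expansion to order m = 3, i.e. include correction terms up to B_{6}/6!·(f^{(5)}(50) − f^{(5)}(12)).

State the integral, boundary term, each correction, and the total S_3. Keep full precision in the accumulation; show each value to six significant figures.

Integral: ∫_12^50 x^4 dx = 6.24502e+07.
Endpoint term: (f(12) + f(50))/2 = (20736.0 + 6.25000e+06)/2 = 3.13537e+06.
So far: 6.55856e+07.
Correction k=1: B_{2}/2! · (f^{(1)}(50) − f^{(1)}(12)) = 1/12 · (500000 − 6912.00) = 41090.7.
After k=1: 6.56267e+07.
Correction k=2: B_{4}/4! · (f^{(3)}(50) − f^{(3)}(12)) = −1/720 · (1200.00 − 288.000) = -1.26667.
After k=2: 6.56267e+07.
Correction k=3: B_{6}/6! · (f^{(5)}(50) − f^{(5)}(12)) = 1/30240 · (0.00000 − 0.00000) = 0.00000.

S_3 ≈ 6.56267e+07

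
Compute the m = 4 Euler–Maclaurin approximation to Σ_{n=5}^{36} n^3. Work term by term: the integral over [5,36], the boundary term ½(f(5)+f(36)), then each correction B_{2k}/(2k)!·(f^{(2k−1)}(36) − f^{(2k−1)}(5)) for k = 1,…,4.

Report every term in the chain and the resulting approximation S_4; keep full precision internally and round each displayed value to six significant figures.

∫_5^36 x^3 dx evaluates to 419748.
Boundary: ½(f(5) + f(36)) = ½(125.000 + 46656.0) = 23390.5.
Integral + boundary = 443138.
Order-1 term: 1/12 · (3888.00 − 75.0000) = 317.750.
Running total after k=1: 443456.
Order-2 term: −1/720 · (6.00000 − 6.00000) = 0.00000.
Running total after k=2: 443456.
Order-3 term: 1/30240 · (0.00000 − 0.00000) = 0.00000.
Running total after k=3: 443456.
Order-4 term: −1/1209600 · (0.00000 − 0.00000) = 0.00000.

S_4 ≈ 443456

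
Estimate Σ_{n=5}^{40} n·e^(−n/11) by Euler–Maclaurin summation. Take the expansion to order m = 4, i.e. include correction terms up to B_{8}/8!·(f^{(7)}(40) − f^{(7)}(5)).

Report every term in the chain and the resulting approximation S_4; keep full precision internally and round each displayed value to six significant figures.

S_4 ≈ 99.0116

Integral: ∫_5^40 x·e^(−x/11) dx = 96.9324.
½[f(5) + f(40)] = ½[3.17368 + 1.05392] = 2.11380.
Running total after boundary: 99.0462.
Order-1 term: 1/12 · (-0.0694629 − 0.346220) = -0.0346402.
After k=1: 99.0116.
Order-2 term: −1/720 · (-0.000138569 − 0.0133528) = 1.87381e-05.
After k=2: 99.0116.
Order-3 term: 1/30240 · (2.45400e-06 − 0.000197061) = -6.43541e-09.
After k=3: 99.0116.
Order-4 term: −1/1209600 · (5.00265e-08 − 2.34519e-06) = 1.89745e-12.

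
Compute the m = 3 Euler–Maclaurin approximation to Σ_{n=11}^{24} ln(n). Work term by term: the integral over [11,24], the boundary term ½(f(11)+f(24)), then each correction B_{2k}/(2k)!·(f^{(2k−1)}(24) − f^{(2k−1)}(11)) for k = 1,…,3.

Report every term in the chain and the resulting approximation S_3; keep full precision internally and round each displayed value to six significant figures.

S_3 ≈ 39.6803

Integral: ∫_11^24 ln(x) dx = 36.8964.
Boundary: ½(f(11) + f(24)) = ½(2.39790 + 3.17805) = 2.78797.
Integral + boundary = 39.6844.
Order-1 term: 1/12 · (0.0416667 − 0.0909091) = -0.00410354.
After k=1: 39.6803.
Order-2 term: −1/720 · (0.000144676 − 0.00150263) = 1.88605e-06.
After k=2: 39.6803.
Order-3 term: 1/30240 · (3.01408e-06 − 0.000149021) = -4.82827e-09.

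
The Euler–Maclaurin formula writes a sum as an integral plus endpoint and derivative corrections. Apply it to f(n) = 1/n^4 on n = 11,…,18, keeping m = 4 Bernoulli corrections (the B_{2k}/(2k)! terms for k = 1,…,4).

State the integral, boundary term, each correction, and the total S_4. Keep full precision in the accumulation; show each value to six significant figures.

The integral term ∫_11^18 1/x^4 dx = 0.000193282.
½[f(11) + f(18)] = ½[6.83013e-05 + 9.52599e-06] = 3.89137e-05.
So far: 0.000232196.
k=1: B_{2}/(2)! × [f^{(1)}(18) − f^{(1)}(11)] = 1/12 × (-2.11689e-06 − (-2.48369e-05)) = 1.89333e-06.
Running total after k=1: 0.000234089.
k=2: B_{4}/(4)! × [f^{(3)}(18) − f^{(3)}(11)] = −1/720 × (-1.96008e-07 − (-6.15790e-06)) = -8.28040e-09.
Running total after k=2: 0.000234081.
k=3: B_{6}/(6)! × [f^{(5)}(18) − f^{(5)}(11)] = 1/30240 × (-3.38779e-08 − (-2.84994e-06)) = 9.31236e-11.
Running total after k=3: 0.000234081.
k=4: B_{8}/(8)! × [f^{(7)}(18) − f^{(7)}(11)] = −1/1209600 × (-9.41053e-09 − (-2.11979e-06)) = -1.74469e-12.

S_4 ≈ 0.000234081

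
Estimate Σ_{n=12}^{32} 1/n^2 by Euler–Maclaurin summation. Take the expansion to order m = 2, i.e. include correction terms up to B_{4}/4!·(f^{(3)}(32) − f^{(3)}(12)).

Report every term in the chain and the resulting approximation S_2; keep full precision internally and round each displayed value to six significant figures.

The integral term ∫_12^32 1/x^2 dx = 0.0520833.
Endpoint term: (f(12) + f(32))/2 = (0.00694444 + 0.000976562)/2 = 0.00396050.
Running total after boundary: 0.0560438.
Order-1 term: 1/12 · (-6.10352e-05 − (-0.00115741)) = 9.13644e-05.
After k=1: 0.0561352.
Order-2 term: −1/720 · (-7.15256e-07 − (-9.64506e-05)) = -1.32966e-07.

S_2 ≈ 0.0561351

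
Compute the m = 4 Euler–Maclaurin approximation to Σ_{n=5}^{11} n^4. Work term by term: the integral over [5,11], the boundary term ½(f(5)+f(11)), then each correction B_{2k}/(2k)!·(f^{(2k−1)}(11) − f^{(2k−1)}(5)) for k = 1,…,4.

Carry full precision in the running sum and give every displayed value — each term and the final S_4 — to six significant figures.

Integral: ∫_5^11 x^4 dx = 31585.2.
Endpoint term: (f(5) + f(11))/2 = (625.000 + 14641.0)/2 = 7633.00.
So far: 39218.2.
Order-1 term: 1/12 · (5324.00 − 500.000) = 402.000.
Running total after k=1: 39620.2.
Order-2 term: −1/720 · (264.000 − 120.000) = -0.200000.
Running total after k=2: 39620.0.
Order-3 term: 1/30240 · (0.00000 − 0.00000) = 0.00000.
Running total after k=3: 39620.0.
Order-4 term: −1/1209600 · (0.00000 − 0.00000) = 0.00000.

S_4 ≈ 39620.0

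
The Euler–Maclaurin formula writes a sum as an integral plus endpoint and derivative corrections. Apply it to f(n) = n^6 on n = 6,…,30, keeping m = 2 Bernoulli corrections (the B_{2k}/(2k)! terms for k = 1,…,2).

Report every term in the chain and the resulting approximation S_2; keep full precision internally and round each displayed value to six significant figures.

S_2 ≈ 3.50091e+09

Integral: ∫_6^30 x^6 dx = 3.12425e+09.
Endpoint term: (f(6) + f(30))/2 = (46656.0 + 7.29000e+08)/2 = 3.64523e+08.
Integral + boundary = 3.48877e+09.
Order-1 term: 1/12 · (1.45800e+08 − 46656.0) = 1.21461e+07.
After k=1: 3.50092e+09.
Order-2 term: −1/720 · (3.24000e+06 − 25920.0) = -4464.00.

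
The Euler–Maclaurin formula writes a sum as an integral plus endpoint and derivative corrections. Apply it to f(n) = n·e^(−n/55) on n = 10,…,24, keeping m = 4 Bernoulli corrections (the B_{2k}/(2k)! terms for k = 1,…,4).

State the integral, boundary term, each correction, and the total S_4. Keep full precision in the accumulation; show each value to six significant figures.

∫_10^24 x·e^(−x/55) dx evaluates to 172.134.
Endpoint term: (f(10) + f(24))/2 = (8.33753 + 15.5132)/2 = 11.9254.
So far: 184.059.
Correction k=1: B_{2}/2! · (f^{(1)}(24) − f^{(1)}(10)) = 1/12 · (0.364325 − 0.682161) = -0.0264864.
After k=1: 184.033.
Correction k=2: B_{4}/4! · (f^{(3)}(24) − f^{(3)}(10)) = −1/720 · (0.000547798 − 0.000776750) = 3.17988e-07.
After k=2: 184.033.
Correction k=3: B_{6}/6! · (f^{(5)}(24) − f^{(5)}(10)) = 1/30240 · (3.22367e-07 − 4.39005e-07) = -3.85710e-12.
After k=3: 184.033.
Correction k=4: B_{8}/8! · (f^{(7)}(24) − f^{(7)}(10)) = −1/1209600 · (1.53270e-10 − 2.05367e-10) = 4.30690e-17.

S_4 ≈ 184.033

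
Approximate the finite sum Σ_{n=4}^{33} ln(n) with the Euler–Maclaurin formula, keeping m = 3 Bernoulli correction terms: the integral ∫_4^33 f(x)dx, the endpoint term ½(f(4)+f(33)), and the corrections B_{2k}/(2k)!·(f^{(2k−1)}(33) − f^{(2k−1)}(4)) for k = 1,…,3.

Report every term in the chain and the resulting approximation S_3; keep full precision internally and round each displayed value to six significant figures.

S_3 ≈ 83.2627

Integral: ∫_4^33 ln(x) dx = 80.8396.
Boundary: ½(f(4) + f(33)) = ½(1.38629 + 3.49651) = 2.44140.
Integral + boundary = 83.2810.
Correction k=1: B_{2}/2! · (f^{(1)}(33) − f^{(1)}(4)) = 1/12 · (0.0303030 − 0.250000) = -0.0183081.
After k=1: 83.2627.
Correction k=2: B_{4}/4! · (f^{(3)}(33) − f^{(3)}(4)) = −1/720 · (5.56529e-05 − 0.0312500) = 4.33255e-05.
After k=2: 83.2627.
Correction k=3: B_{6}/6! · (f^{(5)}(33) − f^{(5)}(4)) = 1/30240 · (6.13256e-07 − 0.0234375) = -7.75029e-07.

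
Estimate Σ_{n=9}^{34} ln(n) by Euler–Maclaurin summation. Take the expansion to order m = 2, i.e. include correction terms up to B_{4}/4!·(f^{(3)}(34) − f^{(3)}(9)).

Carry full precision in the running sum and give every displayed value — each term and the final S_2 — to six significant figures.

The integral term ∫_9^34 ln(x) dx = 75.1212.
Endpoint term: (f(9) + f(34))/2 = (2.19722 + 3.52636)/2 = 2.86179.
Running total after boundary: 77.9830.
Order-1 term: 1/12 · (0.0294118 − 0.111111) = -0.00680828.
Partial sum through k=1: 77.9762.
Order-2 term: −1/720 · (5.08854e-05 − 0.00274348) = 3.73972e-06.

S_2 ≈ 77.9762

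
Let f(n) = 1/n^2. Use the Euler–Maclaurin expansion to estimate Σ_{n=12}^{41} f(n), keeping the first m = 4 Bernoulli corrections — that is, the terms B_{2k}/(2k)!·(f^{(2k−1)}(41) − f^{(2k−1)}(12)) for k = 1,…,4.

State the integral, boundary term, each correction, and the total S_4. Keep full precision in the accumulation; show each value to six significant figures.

Integral: ∫_12^41 1/x^2 dx = 0.0589431.
Endpoint term: (f(12) + f(41))/2 = (0.00694444 + 0.000594884)/2 = 0.00376966.
Running total after boundary: 0.0627128.
k=1: B_{2}/(2)! × [f^{(1)}(41) − f^{(1)}(12)] = 1/12 × (-2.90187e-05 − (-0.00115741)) = 9.40324e-05.
Running total after k=1: 0.0628068.
k=2: B_{4}/(4)! × [f^{(3)}(41) − f^{(3)}(12)] = −1/720 × (-2.07153e-07 − (-9.64506e-05)) = -1.33671e-07.
Running total after k=2: 0.0628067.
k=3: B_{6}/(6)! × [f^{(5)}(41) − f^{(5)}(12)] = 1/30240 × (-3.69697e-09 − (-2.00939e-05)) = 6.64358e-10.
Running total after k=3: 0.0628067.
k=4: B_{8}/(8)! × [f^{(7)}(41) − f^{(7)}(12)] = −1/1209600 × (-1.23159e-10 − (-7.81429e-06)) = -6.46012e-12.

S_4 ≈ 0.0628067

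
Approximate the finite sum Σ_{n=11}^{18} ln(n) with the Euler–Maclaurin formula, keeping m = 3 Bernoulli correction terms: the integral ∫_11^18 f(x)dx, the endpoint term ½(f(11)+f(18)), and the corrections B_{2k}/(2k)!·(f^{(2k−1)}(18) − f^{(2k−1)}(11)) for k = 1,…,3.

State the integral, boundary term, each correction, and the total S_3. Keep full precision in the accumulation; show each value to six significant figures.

The integral term ∫_11^18 ln(x) dx = 18.6498.
Endpoint term: (f(11) + f(18))/2 = (2.39790 + 2.89037)/2 = 2.64413.
So far: 21.2940.
Correction k=1: B_{2}/2! · (f^{(1)}(18) − f^{(1)}(11)) = 1/12 · (0.0555556 − 0.0909091) = -0.00294613.
After k=1: 21.2910.
Correction k=2: B_{4}/4! · (f^{(3)}(18) − f^{(3)}(11)) = −1/720 · (0.000342936 − 0.00150263) = 1.61069e-06.
After k=2: 21.2910.
Correction k=3: B_{6}/6! · (f^{(5)}(18) − f^{(5)}(11)) = 1/30240 · (1.27013e-05 − 0.000149021) = -4.50793e-09.

S_3 ≈ 21.2910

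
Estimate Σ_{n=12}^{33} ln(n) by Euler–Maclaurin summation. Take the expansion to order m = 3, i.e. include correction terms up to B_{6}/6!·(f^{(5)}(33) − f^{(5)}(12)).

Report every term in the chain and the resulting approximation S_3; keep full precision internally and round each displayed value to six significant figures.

Integral: ∫_12^33 ln(x) dx = 64.5659.
½[f(12) + f(33)] = ½[2.48491 + 3.49651] = 2.99071.
Integral + boundary = 67.5566.
Correction k=1: B_{2}/2! · (f^{(1)}(33) − f^{(1)}(12)) = 1/12 · (0.0303030 − 0.0833333) = -0.00441919.
Running total after k=1: 67.5522.
Correction k=2: B_{4}/4! · (f^{(3)}(33) − f^{(3)}(12)) = −1/720 · (5.56529e-05 − 0.00115741) = 1.53021e-06.
Running total after k=2: 67.5522.
Correction k=3: B_{6}/6! · (f^{(5)}(33) − f^{(5)}(12)) = 1/30240 · (6.13256e-07 − 9.64506e-05) = -3.16922e-09.

S_3 ≈ 67.5522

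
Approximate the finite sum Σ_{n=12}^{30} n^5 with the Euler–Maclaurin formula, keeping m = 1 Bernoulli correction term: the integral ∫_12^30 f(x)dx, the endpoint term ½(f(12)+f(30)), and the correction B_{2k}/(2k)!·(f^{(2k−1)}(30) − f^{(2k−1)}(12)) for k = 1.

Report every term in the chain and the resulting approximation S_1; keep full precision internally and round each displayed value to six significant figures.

S_1 ≈ 1.33606e+08

The integral term ∫_12^30 x^5 dx = 1.21002e+08.
½[f(12) + f(30)] = ½[248832 + 2.43000e+07] = 1.22744e+07.
Integral + boundary = 1.33277e+08.
k=1: B_{2}/(2)! × [f^{(1)}(30) − f^{(1)}(12)] = 1/12 × (4.05000e+06 − 103680) = 328860.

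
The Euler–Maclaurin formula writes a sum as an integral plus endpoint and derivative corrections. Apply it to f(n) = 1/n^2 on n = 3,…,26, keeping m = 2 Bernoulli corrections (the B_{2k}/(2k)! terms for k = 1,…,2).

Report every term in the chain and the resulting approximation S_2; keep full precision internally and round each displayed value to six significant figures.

The integral term ∫_3^26 1/x^2 dx = 0.294872.
Boundary: ½(f(3) + f(26)) = ½(0.111111 + 0.00147929) = 0.0562952.
Integral + boundary = 0.351167.
Correction k=1: B_{2}/2! · (f^{(1)}(26) − f^{(1)}(3)) = 1/12 · (-0.000113792 − (-0.0740741)) = 0.00616336.
Partial sum through k=1: 0.357330.
Correction k=2: B_{4}/4! · (f^{(3)}(26) − f^{(3)}(3)) = −1/720 · (-2.01997e-06 − (-0.0987654)) = -0.000137171.

S_2 ≈ 0.357193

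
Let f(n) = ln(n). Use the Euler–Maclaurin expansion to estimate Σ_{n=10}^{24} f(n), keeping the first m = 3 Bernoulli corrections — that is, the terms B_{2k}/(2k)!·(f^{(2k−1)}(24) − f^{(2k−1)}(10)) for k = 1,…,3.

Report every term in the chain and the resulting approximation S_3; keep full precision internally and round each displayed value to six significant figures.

The integral term ∫_10^24 ln(x) dx = 39.2474.
Endpoint term: (f(10) + f(24))/2 = (2.30259 + 3.17805)/2 = 2.74032.
Running total after boundary: 41.9878.
k=1: B_{2}/(2)! × [f^{(1)}(24) − f^{(1)}(10)] = 1/12 × (0.0416667 − 0.100000) = -0.00486111.
Partial sum through k=1: 41.9829.
k=2: B_{4}/(4)! × [f^{(3)}(24) − f^{(3)}(10)] = −1/720 × (0.000144676 − 0.00200000) = 2.57684e-06.
Partial sum through k=2: 41.9829.
k=3: B_{6}/(6)! × [f^{(5)}(24) − f^{(5)}(10)] = 1/30240 × (3.01408e-06 − 0.000240000) = -7.83684e-09.

S_3 ≈ 41.9829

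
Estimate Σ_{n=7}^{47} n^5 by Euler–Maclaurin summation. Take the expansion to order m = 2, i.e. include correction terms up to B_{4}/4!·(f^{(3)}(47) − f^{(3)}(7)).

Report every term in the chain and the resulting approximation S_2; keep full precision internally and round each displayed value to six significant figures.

S_2 ≈ 1.91323e+09

∫_7^47 x^5 dx evaluates to 1.79652e+09.
Endpoint term: (f(7) + f(47))/2 = (16807.0 + 2.29345e+08)/2 = 1.14681e+08.
So far: 1.91120e+09.
Order-1 term: 1/12 · (2.43984e+07 − 12005.0) = 2.03220e+06.
Running total after k=1: 1.91323e+09.
Order-2 term: −1/720 · (132540 − 2940.00) = -180.000.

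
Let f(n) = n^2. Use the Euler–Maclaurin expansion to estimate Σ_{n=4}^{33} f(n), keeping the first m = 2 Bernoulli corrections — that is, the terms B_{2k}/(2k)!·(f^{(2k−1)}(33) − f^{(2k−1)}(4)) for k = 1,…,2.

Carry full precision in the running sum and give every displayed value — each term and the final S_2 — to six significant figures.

Integral: ∫_4^33 x^2 dx = 11957.7.
½[f(4) + f(33)] = ½[16.0000 + 1089.00] = 552.500.
Running total after boundary: 12510.2.
k=1: B_{2}/(2)! × [f^{(1)}(33) − f^{(1)}(4)] = 1/12 × (66.0000 − 8.00000) = 4.83333.
Running total after k=1: 12515.0.
k=2: B_{4}/(4)! × [f^{(3)}(33) − f^{(3)}(4)] = −1/720 × (0.00000 − 0.00000) = 0.00000.

S_2 ≈ 12515.0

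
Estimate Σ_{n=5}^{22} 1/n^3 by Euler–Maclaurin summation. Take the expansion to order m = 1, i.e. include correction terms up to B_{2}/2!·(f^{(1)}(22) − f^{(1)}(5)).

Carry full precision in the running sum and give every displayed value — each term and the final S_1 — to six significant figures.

S_1 ≈ 0.0234128

∫_5^22 1/x^3 dx evaluates to 0.0189669.
Boundary: ½(f(5) + f(22)) = ½(0.00800000 + 9.39144e-05) = 0.00404696.
Integral + boundary = 0.0230139.
k=1: B_{2}/(2)! × [f^{(1)}(22) − f^{(1)}(5)] = 1/12 × (-1.28065e-05 − (-0.00480000)) = 0.000398933.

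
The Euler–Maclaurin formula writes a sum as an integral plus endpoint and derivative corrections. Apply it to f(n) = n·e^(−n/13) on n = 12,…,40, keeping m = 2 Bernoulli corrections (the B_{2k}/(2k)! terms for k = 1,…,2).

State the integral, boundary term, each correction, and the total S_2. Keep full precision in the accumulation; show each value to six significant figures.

S_2 ≈ 100.653

Integral: ∫_12^40 x·e^(−x/13) dx = 97.3573.
½[f(12) + f(40)] = ½[4.76754 + 1.84404] = 3.30579.
So far: 100.663.
Order-1 term: 1/12 · (-0.0957480 − 0.0305611) = -0.0105258.
Running total after k=1: 100.653.
Order-2 term: −1/720 · (-2.09836e-05 − 0.00488255) = 6.81046e-06.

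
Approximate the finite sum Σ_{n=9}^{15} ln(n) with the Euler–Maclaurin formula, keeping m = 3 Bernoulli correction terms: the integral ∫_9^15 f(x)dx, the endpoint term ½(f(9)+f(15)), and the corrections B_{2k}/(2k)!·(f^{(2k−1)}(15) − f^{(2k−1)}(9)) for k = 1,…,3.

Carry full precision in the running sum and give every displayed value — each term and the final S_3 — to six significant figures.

The integral term ∫_9^15 ln(x) dx = 14.8457.
½[f(9) + f(15)] = ½[2.19722 + 2.70805] = 2.45264.
Running total after boundary: 17.2984.
k=1: B_{2}/(2)! × [f^{(1)}(15) − f^{(1)}(9)] = 1/12 × (0.0666667 − 0.111111) = -0.00370370.
Running total after k=1: 17.2947.
k=2: B_{4}/(4)! × [f^{(3)}(15) − f^{(3)}(9)] = −1/720 × (0.000592593 − 0.00274348) = 2.98735e-06.
Running total after k=2: 17.2947.
k=3: B_{6}/(6)! × [f^{(5)}(15) − f^{(5)}(9)] = 1/30240 × (3.16049e-05 − 0.000406442) = -1.23954e-08.

S_3 ≈ 17.2947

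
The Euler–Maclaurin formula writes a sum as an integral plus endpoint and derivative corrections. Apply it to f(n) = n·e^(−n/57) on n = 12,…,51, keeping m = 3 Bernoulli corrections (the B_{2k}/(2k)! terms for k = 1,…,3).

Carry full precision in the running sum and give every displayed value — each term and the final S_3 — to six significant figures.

S_3 ≈ 685.533

∫_12^51 x·e^(−x/57) dx evaluates to 670.300.
Boundary: ½(f(12) + f(51)) = ½(9.72189 + 20.8445) = 15.2832.
Integral + boundary = 685.583.
k=1: B_{2}/(2)! × [f^{(1)}(51) − f^{(1)}(12)] = 1/12 × (0.0430226 − 0.639598) = -0.0497146.
After k=1: 685.533.
k=2: B_{4}/(4)! × [f^{(3)}(51) − f^{(3)}(12)] = −1/720 × (0.000264836 − 0.000695572) = 5.98244e-07.
After k=2: 685.533.
k=3: B_{6}/(6)! × [f^{(5)}(51) − f^{(5)}(12)] = 1/30240 × (1.58951e-07 − 3.67585e-07) = -6.89929e-12.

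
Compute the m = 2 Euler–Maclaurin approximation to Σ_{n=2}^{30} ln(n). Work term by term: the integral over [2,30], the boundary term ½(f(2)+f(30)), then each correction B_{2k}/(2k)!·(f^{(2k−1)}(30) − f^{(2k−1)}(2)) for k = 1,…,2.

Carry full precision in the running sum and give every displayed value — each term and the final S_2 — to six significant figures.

S_2 ≈ 74.6583

∫_2^30 ln(x) dx evaluates to 72.6496.
Endpoint term: (f(2) + f(30))/2 = (0.693147 + 3.40120)/2 = 2.04717.
So far: 74.6968.
Correction k=1: B_{2}/2! · (f^{(1)}(30) − f^{(1)}(2)) = 1/12 · (0.0333333 − 0.500000) = -0.0388889.
Partial sum through k=1: 74.6579.
Correction k=2: B_{4}/4! · (f^{(3)}(30) − f^{(3)}(2)) = −1/720 · (7.40741e-05 − 0.250000) = 0.000347119.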